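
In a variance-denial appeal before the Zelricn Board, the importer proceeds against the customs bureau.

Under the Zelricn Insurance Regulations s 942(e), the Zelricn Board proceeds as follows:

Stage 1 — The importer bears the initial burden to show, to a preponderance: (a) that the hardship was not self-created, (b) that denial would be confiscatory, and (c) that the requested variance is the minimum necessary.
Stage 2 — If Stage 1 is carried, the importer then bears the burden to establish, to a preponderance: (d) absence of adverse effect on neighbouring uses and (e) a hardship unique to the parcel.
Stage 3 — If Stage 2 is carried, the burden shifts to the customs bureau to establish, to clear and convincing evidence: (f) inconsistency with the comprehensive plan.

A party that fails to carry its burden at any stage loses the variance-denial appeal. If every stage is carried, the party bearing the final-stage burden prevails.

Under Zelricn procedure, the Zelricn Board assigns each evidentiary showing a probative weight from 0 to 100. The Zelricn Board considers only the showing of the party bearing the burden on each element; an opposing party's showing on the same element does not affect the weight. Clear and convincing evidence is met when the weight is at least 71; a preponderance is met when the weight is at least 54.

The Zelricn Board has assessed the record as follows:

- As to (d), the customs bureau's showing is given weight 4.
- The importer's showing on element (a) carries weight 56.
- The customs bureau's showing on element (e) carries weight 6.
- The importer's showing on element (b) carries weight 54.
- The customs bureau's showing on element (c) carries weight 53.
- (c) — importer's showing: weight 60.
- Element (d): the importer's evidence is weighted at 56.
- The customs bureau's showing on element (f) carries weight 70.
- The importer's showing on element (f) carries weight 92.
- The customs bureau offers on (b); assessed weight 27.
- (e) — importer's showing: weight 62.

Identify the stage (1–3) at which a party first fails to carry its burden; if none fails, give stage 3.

stage 3

At Stage 1 the importer must meet a preponderance (weight is at least 54): on (a) the weight is 56, which does reach 54, so (a) meets the standard; on (b) the weight is 54 (the customs bureau's 27 is given no effect), which does reach 54, so (b) meets the standard; on (c) the weight is 60 (the customs bureau's 53 is given no effect), ≥ 54, so (c) meets the standard.
  All elements met. The importer retains the burden for Stage 2.
At Stage 2 the importer must meet a preponderance (weight is at least 54): on (d) the weight is 56 (the customs bureau's 4 is given no effect), ≥ 54, so (d) meets the standard; on (e) the weight is 62 (the customs bureau's 6 is given no effect), which does reach 54, so (e) meets the standard.
  Stage 2 carried; the burden shifts to the customs bureau.
At Stage 3 the customs bureau must meet clear and convincing evidence (weight is at least 71): on (f) the weight is 70 (the importer's 92 is given no effect), which does not reach 71, so (f) does not meet the standard.
  The customs bureau does not carry Stage 3.
The analysis ends at Stage 3; the importer prevails.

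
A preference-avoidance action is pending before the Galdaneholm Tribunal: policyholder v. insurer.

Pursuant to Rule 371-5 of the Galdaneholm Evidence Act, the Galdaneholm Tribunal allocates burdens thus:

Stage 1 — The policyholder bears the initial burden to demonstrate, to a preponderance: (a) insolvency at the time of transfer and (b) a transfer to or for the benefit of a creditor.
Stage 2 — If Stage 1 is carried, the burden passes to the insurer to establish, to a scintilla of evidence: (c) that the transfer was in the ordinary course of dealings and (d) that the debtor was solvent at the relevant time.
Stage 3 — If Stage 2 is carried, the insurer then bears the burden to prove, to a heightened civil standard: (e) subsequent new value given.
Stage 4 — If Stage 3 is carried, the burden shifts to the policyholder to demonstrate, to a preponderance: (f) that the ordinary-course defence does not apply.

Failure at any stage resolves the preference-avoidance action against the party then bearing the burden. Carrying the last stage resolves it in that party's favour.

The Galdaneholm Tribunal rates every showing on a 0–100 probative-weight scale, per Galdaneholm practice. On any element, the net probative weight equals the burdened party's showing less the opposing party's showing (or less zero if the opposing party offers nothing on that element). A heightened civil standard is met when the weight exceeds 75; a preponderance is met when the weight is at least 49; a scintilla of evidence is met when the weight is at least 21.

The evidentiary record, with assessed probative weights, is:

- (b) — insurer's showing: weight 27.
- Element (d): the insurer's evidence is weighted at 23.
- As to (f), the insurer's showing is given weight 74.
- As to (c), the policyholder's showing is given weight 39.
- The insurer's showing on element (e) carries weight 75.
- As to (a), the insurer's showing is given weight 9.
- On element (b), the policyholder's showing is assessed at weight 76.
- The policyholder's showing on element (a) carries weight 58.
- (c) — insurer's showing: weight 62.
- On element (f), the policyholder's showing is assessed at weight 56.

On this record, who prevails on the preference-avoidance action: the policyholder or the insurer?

At Stage 1 the policyholder must meet a preponderance (weight is at least 49): on (a) the weight is 58 less the opposing 9 gives net 49, which does reach 49, so (a) meets the standard; on (b) the weight is 76 less the opposing 27 gives net 49, which does reach 49, so (b) meets the standard.
  The policyholder carries Stage 1; the insurer now bears the burden.
At Stage 2 the insurer must meet a scintilla of evidence (weight is at least 21): on (c) the weight is 62 less the opposing 39 gives net 23, which does reach 21, so (c) meets the standard; on (d) the weight is 23, which does reach 21, so (d) meets the standard.
  All elements met. The insurer retains the burden for Stage 3.
At Stage 3 the insurer must meet a heightened civil standard (weight exceeds 75): on (e) the weight is 75, ≤ 75, so (e) does not meet the standard.
  Not every element is met, so the insurer fails to carry Stage 3.
The policyholder prevails.

policyholder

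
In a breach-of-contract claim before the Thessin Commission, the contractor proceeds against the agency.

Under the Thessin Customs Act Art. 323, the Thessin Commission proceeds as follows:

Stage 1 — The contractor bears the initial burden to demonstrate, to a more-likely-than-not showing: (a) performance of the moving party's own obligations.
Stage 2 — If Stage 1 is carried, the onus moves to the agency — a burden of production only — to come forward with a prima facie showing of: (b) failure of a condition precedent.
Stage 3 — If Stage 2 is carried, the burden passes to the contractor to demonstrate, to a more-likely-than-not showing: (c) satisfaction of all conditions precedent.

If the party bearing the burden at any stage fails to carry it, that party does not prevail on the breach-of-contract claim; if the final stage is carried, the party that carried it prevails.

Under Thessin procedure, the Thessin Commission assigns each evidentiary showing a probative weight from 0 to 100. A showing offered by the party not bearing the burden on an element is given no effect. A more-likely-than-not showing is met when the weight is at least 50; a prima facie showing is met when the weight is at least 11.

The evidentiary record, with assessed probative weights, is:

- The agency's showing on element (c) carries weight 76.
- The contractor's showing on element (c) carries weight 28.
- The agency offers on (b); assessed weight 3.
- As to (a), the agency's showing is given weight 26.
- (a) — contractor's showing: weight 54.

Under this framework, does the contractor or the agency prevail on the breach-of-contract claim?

Stage 1 — burden on contractor; standard: a more-likely-than-not showing (weight is at least 50).
    (a): 54 (agency's 26 disregarded) ≥ 50 [met]
  Stage 1 is satisfied; the onus moves to the agency.
Stage 2 — burden on agency; standard: a prima facie showing (weight is at least 11).
    (b): 3 < 11 [not met]
  Not every element is met, so the agency fails to carry Stage 2.
The analysis ends at Stage 2; the contractor prevails.

contractor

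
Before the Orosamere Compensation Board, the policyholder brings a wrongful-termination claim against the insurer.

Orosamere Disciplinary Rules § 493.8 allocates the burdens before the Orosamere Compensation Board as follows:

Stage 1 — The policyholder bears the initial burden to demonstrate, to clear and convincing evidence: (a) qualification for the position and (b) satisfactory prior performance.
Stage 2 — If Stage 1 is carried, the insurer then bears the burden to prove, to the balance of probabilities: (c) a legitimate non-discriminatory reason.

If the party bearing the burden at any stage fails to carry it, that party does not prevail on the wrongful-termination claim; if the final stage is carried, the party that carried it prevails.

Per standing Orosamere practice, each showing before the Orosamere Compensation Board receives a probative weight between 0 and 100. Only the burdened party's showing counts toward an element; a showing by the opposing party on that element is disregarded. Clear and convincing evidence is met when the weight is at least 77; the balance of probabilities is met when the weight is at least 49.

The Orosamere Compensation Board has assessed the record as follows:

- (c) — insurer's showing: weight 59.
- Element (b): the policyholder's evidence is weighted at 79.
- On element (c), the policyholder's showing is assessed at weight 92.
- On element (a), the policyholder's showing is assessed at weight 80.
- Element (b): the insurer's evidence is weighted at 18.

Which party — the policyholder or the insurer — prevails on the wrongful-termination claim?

insurer

Stage 1 (policyholder, clear and convincing evidence, weight is at least 77): (a) 80 ≥ 77 — meets; (b) 79 (insurer's 18 disregarded) ≥ 77 — meets.
  All elements met. The burden passes to the insurer.
Stage 2 (insurer, the balance of probabilities, weight is at least 49): (c) 59 (policyholder's 92 disregarded) ≥ 49 — meets.
  The insurer carries the last stage.
With every stage satisfied, the insurer prevails.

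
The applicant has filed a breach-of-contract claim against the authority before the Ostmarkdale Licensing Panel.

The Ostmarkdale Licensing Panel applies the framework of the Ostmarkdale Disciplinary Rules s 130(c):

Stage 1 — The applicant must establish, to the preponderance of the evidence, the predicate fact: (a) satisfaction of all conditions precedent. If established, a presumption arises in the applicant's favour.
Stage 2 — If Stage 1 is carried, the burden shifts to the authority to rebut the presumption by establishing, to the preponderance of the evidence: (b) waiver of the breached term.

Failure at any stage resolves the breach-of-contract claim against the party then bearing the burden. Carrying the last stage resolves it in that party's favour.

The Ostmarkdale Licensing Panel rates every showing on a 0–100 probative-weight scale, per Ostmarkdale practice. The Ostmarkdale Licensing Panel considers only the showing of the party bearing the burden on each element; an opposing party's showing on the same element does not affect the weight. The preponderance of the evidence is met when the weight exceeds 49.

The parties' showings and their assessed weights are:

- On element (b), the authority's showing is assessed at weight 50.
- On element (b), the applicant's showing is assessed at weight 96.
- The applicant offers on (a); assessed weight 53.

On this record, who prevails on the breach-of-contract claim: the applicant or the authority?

authority

Stage 1 — burden on applicant; standard: the preponderance of the evidence (weight exceeds 49).
    (a): 53 > 49 [met]
  All elements met. The burden passes to the authority.
Stage 2 — burden on authority; standard: the preponderance of the evidence (weight exceeds 49).
    (b): 50 (applicant's 96 disregarded) > 49 [met]
  Stage 2 carried; the final stage is satisfied.
With every stage satisfied, the authority prevails.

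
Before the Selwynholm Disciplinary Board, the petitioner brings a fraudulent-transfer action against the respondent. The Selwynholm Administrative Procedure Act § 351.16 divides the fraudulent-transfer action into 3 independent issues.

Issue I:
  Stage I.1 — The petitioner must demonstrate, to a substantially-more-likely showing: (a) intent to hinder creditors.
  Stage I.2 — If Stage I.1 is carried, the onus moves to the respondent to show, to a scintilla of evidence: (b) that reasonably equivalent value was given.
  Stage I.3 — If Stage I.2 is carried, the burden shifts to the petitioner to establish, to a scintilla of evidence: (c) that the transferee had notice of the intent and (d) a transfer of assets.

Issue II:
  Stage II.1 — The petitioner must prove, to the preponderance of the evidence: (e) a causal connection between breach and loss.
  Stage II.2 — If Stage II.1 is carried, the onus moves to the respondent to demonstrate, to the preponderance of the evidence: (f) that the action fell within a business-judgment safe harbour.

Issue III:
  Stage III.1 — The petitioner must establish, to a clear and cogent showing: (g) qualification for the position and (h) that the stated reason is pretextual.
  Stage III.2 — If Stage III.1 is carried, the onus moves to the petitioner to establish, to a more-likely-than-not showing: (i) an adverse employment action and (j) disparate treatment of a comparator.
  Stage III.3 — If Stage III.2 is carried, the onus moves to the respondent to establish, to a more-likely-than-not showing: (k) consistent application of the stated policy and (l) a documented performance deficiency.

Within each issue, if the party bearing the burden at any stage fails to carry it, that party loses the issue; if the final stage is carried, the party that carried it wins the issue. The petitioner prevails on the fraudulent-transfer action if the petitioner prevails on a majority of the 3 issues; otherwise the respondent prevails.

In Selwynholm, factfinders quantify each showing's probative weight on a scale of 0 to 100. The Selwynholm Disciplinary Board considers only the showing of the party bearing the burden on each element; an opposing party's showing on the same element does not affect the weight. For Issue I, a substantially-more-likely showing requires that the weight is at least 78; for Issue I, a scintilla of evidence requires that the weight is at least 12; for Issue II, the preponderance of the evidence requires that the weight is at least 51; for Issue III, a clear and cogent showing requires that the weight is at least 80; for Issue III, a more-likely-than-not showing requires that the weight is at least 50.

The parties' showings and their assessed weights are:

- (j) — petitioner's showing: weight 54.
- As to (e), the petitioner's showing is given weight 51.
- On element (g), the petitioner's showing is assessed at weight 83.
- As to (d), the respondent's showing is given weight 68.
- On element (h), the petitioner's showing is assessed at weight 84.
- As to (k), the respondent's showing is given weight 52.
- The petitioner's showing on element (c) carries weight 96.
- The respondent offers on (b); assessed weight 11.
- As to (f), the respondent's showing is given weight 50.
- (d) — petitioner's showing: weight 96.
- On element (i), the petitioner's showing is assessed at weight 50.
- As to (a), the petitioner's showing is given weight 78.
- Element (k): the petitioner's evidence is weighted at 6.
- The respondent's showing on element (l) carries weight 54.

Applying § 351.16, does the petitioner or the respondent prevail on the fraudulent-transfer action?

— Issue I —
Stage I.1 — burden on petitioner; standard: a substantially-more-likely showing (weight is at least 78).
    (a): 78 ≥ 78 [met]
  Stage I.1 carried; the burden shifts to the respondent.
Stage I.2 — burden on respondent; standard: a scintilla of evidence (weight is at least 12).
    (b): 11 < 12 [not met]
  Not every element is met, so the respondent fails to carry Stage I.2.
The analysis ends at Stage I.2; the petitioner prevails on this issue.
— Issue II —
Stage II.1 (petitioner, the preponderance of the evidence, weight is at least 51): (e) 51 ≥ 51 — meets.
  The petitioner carries Stage II.1; the respondent now bears the burden.
Stage II.2 (respondent, the preponderance of the evidence, weight is at least 51): (f) 50 < 51 — fails.
  Not every element is met, so the respondent fails to carry Stage II.2.
The petitioner prevails on this issue.
— Issue III —
Stage III.1 — burden on petitioner; standard: a clear and cogent showing (weight is at least 80).
    (g): 83 ≥ 80 [met]
    (h): 84 ≥ 80 [met]
  Stage III.1 is satisfied; the petitioner continues to bear the burden.
Stage III.2 — burden on petitioner; standard: a more-likely-than-not showing (weight is at least 50).
    (i): 50 ≥ 50 [met]
    (j): 54 ≥ 50 [met]
  The petitioner carries Stage III.2; the respondent now bears the burden.
Stage III.3 — burden on respondent; standard: a more-likely-than-not showing (weight is at least 50).
    (k): 52 (petitioner's 6 disregarded) ≥ 50 [met]
    (l): 54 ≥ 50 [met]
  All elements met at the final stage.
With every stage satisfied, the respondent prevails on this issue.
Per-issue: Issue I → petitioner; Issue II → petitioner; Issue III → respondent. The petitioner must prevail on a majority of issues; overall, the petitioner prevails.

petitioner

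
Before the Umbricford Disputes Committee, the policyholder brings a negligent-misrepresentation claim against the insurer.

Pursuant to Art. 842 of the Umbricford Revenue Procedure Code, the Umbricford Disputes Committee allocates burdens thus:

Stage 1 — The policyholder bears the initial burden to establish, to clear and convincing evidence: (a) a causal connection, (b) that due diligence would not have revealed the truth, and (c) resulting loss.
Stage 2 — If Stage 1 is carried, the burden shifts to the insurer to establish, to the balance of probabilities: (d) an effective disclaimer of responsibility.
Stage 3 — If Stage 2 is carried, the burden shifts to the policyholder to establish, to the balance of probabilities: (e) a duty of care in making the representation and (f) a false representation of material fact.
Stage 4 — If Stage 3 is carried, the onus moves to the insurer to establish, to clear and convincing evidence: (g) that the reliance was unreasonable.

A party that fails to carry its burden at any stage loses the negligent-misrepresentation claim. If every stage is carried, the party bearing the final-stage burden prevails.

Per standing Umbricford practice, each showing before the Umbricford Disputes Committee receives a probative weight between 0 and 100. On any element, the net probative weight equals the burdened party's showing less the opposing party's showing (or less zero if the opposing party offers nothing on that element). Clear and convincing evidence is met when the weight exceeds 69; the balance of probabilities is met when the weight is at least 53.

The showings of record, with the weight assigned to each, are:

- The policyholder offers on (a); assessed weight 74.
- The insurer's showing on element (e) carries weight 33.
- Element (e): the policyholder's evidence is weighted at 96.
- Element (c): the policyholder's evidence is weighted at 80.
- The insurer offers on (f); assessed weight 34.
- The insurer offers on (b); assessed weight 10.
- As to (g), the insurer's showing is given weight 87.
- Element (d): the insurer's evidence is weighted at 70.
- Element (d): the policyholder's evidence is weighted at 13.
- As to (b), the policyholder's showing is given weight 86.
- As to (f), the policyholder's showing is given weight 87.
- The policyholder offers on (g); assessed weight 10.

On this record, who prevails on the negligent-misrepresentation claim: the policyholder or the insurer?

At Stage 1 the policyholder must meet clear and convincing evidence (weight exceeds 69): on (a) the weight is 74, which does exceed 69, so (a) meets the standard; on (b) the weight is 86 less the opposing 10 gives net 76, which does exceed 69, so (b) meets the standard; on (c) the weight is 80, > 69, so (c) meets the standard.
  The policyholder carries Stage 1; the insurer now bears the burden.
At Stage 2 the insurer must meet the balance of probabilities (weight is at least 53): on (d) the weight is 70 less the opposing 13 gives net 57, which does reach 53, so (d) meets the standard.
  Stage 2 is satisfied; the onus moves to the policyholder.
At Stage 3 the policyholder must meet the balance of probabilities (weight is at least 53): on (e) the weight is 96 less the opposing 33 gives net 63, which does reach 53, so (e) meets the standard; on (f) the weight is 87 less the opposing 34 gives net 53, which does reach 53, so (f) meets the standard.
  Stage 3 carried; the burden shifts to the insurer.
At Stage 4 the insurer must meet clear and convincing evidence (weight exceeds 69): on (g) the weight is 87 less the opposing 10 gives net 77, which does exceed 69, so (g) meets the standard.
  Stage 4 carried; the final stage is satisfied.
With every stage satisfied, the insurer prevails.

insurer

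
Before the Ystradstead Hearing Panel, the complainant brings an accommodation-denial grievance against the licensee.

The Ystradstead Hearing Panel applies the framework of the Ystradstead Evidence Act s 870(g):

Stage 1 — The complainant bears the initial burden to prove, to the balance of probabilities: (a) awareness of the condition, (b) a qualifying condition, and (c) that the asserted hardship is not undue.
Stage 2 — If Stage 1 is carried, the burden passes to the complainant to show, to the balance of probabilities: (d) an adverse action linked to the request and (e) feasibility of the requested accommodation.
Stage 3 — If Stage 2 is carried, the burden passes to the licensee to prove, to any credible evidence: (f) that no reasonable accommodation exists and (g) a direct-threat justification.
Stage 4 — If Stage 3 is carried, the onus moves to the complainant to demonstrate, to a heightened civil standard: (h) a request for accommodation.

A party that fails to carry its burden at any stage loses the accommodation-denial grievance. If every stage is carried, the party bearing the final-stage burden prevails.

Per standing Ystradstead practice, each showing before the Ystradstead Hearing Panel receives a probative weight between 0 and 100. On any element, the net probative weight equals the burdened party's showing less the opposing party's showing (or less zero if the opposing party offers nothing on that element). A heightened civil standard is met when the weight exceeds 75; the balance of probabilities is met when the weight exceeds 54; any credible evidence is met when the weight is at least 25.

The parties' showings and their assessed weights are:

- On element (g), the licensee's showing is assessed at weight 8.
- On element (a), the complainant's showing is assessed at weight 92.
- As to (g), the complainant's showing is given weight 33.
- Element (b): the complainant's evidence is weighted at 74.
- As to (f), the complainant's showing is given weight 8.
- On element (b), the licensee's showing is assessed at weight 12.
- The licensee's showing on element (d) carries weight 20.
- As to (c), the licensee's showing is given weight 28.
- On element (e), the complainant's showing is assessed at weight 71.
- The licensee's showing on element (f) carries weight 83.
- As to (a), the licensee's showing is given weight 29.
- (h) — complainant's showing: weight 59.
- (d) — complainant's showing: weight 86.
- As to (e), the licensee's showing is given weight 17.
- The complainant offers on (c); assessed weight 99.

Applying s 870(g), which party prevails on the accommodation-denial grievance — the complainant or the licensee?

At Stage 1 the complainant must meet the balance of probabilities (weight exceeds 54): on (a) the weight is 92 less the opposing 29 gives net 63, > 54, so (a) meets the standard; on (b) the weight is 74 less the opposing 12 gives net 62, > 54, so (b) meets the standard; on (c) the weight is 99 less the opposing 28 gives net 71, which does exceed 54, so (c) meets the standard.
  Stage 1 carried; the burden remains with the complainant.
At Stage 2 the complainant must meet the balance of probabilities (weight exceeds 54): on (d) the weight is 86 less the opposing 20 gives net 66, > 54, so (d) meets the standard; on (e) the weight is 71 less the opposing 17 gives net 54, which does not exceed 54, so (e) does not meet the standard.
  The complainant does not carry Stage 2.
The licensee prevails.

licensee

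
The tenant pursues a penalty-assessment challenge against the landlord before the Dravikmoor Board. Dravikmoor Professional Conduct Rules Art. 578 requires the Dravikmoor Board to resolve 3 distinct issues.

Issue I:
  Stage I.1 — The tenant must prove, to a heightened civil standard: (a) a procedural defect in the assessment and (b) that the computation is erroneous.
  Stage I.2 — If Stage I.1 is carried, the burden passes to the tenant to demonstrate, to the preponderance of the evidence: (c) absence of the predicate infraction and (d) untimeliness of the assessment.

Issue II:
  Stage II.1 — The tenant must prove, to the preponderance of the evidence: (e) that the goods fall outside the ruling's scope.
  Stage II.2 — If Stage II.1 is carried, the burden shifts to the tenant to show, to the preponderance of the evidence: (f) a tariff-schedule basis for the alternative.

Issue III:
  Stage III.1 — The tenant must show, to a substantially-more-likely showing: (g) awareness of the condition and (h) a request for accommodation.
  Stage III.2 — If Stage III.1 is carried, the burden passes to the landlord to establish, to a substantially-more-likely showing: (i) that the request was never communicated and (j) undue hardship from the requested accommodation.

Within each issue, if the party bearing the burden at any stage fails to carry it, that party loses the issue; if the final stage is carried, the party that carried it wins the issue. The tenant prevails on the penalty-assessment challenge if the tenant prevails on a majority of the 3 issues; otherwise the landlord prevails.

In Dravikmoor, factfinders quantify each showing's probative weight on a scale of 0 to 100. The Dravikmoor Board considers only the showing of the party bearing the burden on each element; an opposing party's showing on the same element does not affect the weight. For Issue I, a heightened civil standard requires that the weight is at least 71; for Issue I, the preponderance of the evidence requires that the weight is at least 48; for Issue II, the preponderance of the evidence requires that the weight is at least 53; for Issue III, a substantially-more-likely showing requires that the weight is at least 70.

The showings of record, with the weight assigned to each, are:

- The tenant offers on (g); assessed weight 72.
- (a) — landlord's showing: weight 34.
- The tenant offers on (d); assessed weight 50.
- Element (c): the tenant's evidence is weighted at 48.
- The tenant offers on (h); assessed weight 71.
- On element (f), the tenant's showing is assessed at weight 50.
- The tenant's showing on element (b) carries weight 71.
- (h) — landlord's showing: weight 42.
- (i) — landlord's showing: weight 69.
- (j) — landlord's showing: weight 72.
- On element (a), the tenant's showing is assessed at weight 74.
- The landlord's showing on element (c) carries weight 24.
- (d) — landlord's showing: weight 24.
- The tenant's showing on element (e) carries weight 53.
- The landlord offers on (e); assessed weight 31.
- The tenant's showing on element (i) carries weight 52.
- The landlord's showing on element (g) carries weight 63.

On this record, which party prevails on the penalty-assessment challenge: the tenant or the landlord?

tenant

— Issue I —
Stage I.1 (tenant, a heightened civil standard, weight is at least 71): (a) 74 (landlord's 34 disregarded) ≥ 71 — meets; (b) 71 ≥ 71 — meets.
  All elements met. The tenant retains the burden for Stage I.2.
Stage I.2 (tenant, the preponderance of the evidence, weight is at least 48): (c) 48 (landlord's 24 disregarded) ≥ 48 — meets; (d) 50 (landlord's 24 disregarded) ≥ 48 — meets.
  Stage I.2 carried; the final stage is satisfied.
With every stage satisfied, the tenant prevails on this issue.
— Issue II —
Stage II.1 (tenant, the preponderance of the evidence, weight is at least 53): (e) 53 (landlord's 31 disregarded) ≥ 53 — meets.
  Stage II.1 carried; the burden remains with the tenant.
Stage II.2 (tenant, the preponderance of the evidence, weight is at least 53): (f) 50 < 53 — fails.
  Stage II.2 not carried; the tenant fails its burden.
The landlord prevails on this issue.
— Issue III —
Stage III.1 (tenant, a substantially-more-likely showing, weight is at least 70): (g) 72 (landlord's 63 disregarded) ≥ 70 — meets; (h) 71 (landlord's 42 disregarded) ≥ 70 — meets.
  Stage III.1 is satisfied; the onus moves to the landlord.
Stage III.2 (landlord, a substantially-more-likely showing, weight is at least 70): (i) 69 (tenant's 52 disregarded) < 70 — fails; (j) 72 ≥ 70 — meets.
  Not every element is met, so the landlord fails to carry Stage III.2.
So the tenant prevails on this issue.
Per-issue: Issue I → tenant; Issue II → landlord; Issue III → tenant. The tenant must prevail on a majority of issues; overall, the tenant prevails.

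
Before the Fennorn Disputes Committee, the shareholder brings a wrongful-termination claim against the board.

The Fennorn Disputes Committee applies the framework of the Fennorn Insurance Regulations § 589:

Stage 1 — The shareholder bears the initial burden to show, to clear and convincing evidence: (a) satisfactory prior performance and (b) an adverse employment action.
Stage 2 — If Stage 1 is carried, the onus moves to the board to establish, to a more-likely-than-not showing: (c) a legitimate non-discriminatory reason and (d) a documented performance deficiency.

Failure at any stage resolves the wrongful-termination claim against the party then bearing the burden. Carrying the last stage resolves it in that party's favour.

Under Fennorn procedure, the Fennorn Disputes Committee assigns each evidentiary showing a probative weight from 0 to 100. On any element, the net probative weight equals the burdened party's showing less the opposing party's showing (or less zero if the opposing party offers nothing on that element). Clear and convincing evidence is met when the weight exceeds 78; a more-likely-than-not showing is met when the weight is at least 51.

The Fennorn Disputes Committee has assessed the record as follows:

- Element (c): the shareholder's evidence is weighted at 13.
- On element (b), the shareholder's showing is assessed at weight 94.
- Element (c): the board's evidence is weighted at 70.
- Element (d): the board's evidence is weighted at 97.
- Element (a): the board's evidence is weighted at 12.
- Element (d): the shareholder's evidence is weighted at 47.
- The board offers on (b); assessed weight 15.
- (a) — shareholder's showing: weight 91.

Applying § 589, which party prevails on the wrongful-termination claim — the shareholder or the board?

shareholder

Stage 1 (shareholder, clear and convincing evidence, weight exceeds 78): (a) net 91−12=79 > 78 — meets; (b) net 94−15=79 > 78 — meets.
  The shareholder carries Stage 1; the board now bears the burden.
Stage 2 (board, a more-likely-than-not showing, weight is at least 51): (c) net 70−13=57 ≥ 51 — meets; (d) net 97−47=50 < 51 — fails.
  Not every element is met, so the board fails to carry Stage 2.
The analysis ends at Stage 2; the shareholder prevails.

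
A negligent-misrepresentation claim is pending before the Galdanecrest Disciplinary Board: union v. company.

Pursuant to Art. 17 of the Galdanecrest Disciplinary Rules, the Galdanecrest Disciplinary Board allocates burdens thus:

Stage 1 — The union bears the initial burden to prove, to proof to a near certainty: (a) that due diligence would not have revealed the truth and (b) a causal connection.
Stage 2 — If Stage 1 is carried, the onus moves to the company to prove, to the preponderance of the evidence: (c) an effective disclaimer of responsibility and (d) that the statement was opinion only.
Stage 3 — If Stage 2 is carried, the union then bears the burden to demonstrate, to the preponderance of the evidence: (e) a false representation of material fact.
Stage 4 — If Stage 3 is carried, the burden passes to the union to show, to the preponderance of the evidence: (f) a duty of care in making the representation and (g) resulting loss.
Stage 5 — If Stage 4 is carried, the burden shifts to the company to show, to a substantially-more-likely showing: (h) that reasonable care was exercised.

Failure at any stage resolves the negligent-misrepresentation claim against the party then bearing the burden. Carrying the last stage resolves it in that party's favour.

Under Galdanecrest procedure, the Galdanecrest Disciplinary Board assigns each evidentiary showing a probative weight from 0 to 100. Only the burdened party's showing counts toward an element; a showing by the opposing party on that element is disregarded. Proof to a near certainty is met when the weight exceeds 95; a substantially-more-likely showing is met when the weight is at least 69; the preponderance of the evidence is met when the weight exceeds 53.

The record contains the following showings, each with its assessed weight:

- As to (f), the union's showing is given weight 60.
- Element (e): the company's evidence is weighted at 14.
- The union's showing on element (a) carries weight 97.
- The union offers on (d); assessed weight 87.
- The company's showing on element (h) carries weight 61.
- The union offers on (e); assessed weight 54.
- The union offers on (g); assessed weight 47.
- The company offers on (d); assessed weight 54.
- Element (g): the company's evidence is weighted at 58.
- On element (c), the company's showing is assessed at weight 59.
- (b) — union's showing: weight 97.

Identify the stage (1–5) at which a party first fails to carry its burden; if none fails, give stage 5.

stage 4

At Stage 1 the union must meet proof to a near certainty (weight exceeds 95): on (a) the weight is 97, which does exceed 95, so (a) meets the standard; on (b) the weight is 97, which does exceed 95, so (b) meets the standard.
  The union carries Stage 1; the company now bears the burden.
At Stage 2 the company must meet the preponderance of the evidence (weight exceeds 53): on (c) the weight is 59, > 53, so (c) meets the standard; on (d) the weight is 54 (the union's 87 is given no effect), which does exceed 53, so (d) meets the standard.
  The company carries Stage 2; the union now bears the burden.
At Stage 3 the union must meet the preponderance of the evidence (weight exceeds 53): on (e) the weight is 54 (the company's 14 is given no effect), > 53, so (e) meets the standard.
  Stage 3 carried; the burden remains with the union.
At Stage 4 the union must meet the preponderance of the evidence (weight exceeds 53): on (f) the weight is 60, > 53, so (f) meets the standard; on (g) the weight is 47 (the company's 58 is given no effect), which does not exceed 53, so (g) does not meet the standard.
  Not every element is met, so the union fails to carry Stage 4.
So the company prevails.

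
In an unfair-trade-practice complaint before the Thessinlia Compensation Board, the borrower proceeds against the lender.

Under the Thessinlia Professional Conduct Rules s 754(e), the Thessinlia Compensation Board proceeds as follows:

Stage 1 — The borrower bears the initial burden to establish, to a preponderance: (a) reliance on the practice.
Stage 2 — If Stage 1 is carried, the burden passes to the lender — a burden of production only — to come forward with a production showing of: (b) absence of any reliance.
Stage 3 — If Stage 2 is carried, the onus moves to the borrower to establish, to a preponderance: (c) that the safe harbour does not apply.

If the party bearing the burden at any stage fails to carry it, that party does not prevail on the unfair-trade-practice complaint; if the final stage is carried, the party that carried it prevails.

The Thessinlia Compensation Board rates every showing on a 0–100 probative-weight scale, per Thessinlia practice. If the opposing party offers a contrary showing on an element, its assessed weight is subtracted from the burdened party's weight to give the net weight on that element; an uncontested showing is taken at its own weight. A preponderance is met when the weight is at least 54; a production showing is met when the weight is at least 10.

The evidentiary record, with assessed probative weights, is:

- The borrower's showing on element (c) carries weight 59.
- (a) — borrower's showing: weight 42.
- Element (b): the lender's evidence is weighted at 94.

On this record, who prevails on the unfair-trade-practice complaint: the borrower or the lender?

Stage 1 — burden on borrower; standard: a preponderance (weight is at least 54).
    (a): 42 < 54 [not met]
  The borrower does not carry Stage 1.
So the lender prevails.

lender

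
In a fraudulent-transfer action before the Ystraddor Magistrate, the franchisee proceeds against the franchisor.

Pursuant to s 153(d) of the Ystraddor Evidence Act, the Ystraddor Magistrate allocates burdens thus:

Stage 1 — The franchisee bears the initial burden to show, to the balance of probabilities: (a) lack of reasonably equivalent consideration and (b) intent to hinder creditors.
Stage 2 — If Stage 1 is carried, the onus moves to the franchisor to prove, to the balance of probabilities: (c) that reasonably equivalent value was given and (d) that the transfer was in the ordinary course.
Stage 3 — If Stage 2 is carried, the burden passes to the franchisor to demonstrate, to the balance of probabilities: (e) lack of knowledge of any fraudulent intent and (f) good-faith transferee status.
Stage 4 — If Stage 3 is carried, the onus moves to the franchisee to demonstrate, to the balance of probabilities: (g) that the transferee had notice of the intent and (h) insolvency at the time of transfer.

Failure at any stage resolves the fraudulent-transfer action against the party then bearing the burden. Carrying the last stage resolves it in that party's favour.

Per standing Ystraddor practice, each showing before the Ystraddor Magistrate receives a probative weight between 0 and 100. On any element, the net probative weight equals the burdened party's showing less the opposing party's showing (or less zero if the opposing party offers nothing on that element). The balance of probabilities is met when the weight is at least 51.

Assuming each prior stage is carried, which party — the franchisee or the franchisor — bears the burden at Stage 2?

Stage 2's rule assigns the burden to the franchisor (to the balance of probabilities).

franchisor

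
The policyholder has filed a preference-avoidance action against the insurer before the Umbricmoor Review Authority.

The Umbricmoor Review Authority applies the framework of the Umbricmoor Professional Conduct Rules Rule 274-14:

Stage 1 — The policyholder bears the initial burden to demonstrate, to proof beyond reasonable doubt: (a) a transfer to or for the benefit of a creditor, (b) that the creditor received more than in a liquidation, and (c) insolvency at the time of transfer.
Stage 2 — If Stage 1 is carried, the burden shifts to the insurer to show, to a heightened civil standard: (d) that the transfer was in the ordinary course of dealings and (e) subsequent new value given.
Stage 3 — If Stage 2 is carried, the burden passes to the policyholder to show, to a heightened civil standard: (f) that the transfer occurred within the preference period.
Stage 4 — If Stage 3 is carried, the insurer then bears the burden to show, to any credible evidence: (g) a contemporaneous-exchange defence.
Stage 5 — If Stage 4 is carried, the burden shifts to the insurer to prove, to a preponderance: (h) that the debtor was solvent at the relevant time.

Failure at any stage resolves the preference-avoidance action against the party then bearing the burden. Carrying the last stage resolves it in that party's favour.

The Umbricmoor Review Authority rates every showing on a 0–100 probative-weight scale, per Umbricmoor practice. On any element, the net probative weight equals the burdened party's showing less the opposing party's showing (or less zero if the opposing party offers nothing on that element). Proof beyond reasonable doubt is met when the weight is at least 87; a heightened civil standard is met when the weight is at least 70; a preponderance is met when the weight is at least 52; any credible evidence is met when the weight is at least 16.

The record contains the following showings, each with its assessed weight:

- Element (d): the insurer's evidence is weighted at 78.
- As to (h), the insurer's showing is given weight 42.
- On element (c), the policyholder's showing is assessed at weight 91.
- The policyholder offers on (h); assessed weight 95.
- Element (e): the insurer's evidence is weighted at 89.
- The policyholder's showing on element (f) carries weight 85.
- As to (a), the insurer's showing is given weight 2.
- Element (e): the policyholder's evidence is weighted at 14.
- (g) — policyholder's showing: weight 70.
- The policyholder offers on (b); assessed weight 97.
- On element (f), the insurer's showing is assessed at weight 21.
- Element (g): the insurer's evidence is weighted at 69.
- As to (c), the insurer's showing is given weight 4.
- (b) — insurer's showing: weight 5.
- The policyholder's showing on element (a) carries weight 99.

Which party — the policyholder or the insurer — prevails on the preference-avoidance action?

Stage 1 — burden on policyholder; standard: proof beyond reasonable doubt (weight is at least 87).
    (a): 99 − 2 = 97 ≥ 87 [met]
    (b): 97 − 5 = 92 ≥ 87 [met]
    (c): 91 − 4 = 87 ≥ 87 [met]
  Stage 1 carried; the burden shifts to the insurer.
Stage 2 — burden on insurer; standard: a heightened civil standard (weight is at least 70).
    (d): 78 ≥ 70 [met]
    (e): 89 − 14 = 75 ≥ 70 [met]
  All elements met. The burden passes to the policyholder.
Stage 3 — burden on policyholder; standard: a heightened civil standard (weight is at least 70).
    (f): 85 − 21 = 64 < 70 [not met]
  The policyholder does not carry Stage 3.
The analysis ends at Stage 3; the insurer prevails.

insurer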